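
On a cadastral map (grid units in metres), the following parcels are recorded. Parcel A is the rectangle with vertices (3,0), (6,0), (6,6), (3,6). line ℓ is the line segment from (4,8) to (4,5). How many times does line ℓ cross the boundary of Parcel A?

The segment meets the boundary at (4,6).

1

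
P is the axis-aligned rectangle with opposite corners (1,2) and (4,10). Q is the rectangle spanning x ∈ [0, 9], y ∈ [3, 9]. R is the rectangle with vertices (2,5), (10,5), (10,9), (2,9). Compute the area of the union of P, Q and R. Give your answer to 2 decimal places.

64.00

By inclusion–exclusion:
Individual areas: |P| = 24, |Q| = 54, |R| = 32.
|P∩Q|: x∈[1,4], y∈[3,9] → 3·6 = 18.
|P∩R|: x∈[2,4], y∈[5,9] → 2·4 = 8.
|Q∩R|: x∈[2,9], y∈[5,9] → 7·4 = 28.
|P∩Q∩R| = 8.
|P ∪ Q ∪ R| = 110 − 54 + 8 = 64.00.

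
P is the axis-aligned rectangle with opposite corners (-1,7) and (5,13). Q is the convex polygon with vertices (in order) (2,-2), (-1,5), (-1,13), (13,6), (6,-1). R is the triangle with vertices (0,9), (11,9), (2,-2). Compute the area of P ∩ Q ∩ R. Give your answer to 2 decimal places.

The intersection is the polygon with vertices (0.364,7), (0,9), (5,9), (5,7).
By the shoelace formula its area is 9.64.

9.64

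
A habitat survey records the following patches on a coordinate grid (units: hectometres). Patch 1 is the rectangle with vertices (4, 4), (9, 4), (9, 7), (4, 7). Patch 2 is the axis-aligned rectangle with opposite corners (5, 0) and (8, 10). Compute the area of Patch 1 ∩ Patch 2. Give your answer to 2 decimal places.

9.00

|Patch 1∩Patch 2|: x∈[5,8], y∈[4,7] → 3·3 = 9.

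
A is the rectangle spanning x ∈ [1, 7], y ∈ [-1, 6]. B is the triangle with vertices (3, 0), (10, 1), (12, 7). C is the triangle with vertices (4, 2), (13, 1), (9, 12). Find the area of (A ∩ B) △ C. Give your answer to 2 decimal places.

50.23

|A ∩ B| = 5.0794.
|(A ∩ B) ∩ C| = 1.1736.
|(A ∩ B) △ C| = 5.0794 + 47.5 − 2.3472 = 50.23.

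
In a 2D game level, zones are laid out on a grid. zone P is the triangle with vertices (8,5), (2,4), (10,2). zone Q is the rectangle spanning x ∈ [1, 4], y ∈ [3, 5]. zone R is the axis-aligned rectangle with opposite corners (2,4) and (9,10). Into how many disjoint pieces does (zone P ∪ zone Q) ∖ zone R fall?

(zone P ∪ zone Q) ∖ zone R is a single connected region.

1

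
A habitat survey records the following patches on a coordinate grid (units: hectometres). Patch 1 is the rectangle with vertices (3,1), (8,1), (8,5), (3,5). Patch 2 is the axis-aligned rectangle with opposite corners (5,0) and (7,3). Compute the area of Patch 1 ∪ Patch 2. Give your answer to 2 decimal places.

22.00

By inclusion–exclusion:
Individual areas: |Patch 1| = 20, |Patch 2| = 6.
|Patch 1∩Patch 2|: x∈[5,7], y∈[1,3] → 2·2 = 4.
|Patch 1 ∪ Patch 2| = 26 − 4 = 22.00.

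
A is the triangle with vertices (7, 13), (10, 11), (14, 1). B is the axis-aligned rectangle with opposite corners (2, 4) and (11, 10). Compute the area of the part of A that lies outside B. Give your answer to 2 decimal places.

|A| = 11, |A∩B| = 3.8893.
|A ∖ B| = |A| − |A∩B| = 11 − 3.8893 = 7.11.

7.11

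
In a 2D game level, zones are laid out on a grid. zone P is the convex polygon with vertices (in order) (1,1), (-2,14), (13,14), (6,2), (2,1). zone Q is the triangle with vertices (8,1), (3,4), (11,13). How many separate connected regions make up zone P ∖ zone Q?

1

zone P ∖ zone Q is a single connected region.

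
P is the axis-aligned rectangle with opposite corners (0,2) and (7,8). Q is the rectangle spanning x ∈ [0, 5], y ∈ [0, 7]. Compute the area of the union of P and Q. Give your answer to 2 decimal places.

52.00

By inclusion–exclusion:
Individual areas: |P| = 42, |Q| = 35.
|P∩Q|: x∈[0,5], y∈[2,7] → 5·5 = 25.
|P ∪ Q| = 77 − 25 = 52.00.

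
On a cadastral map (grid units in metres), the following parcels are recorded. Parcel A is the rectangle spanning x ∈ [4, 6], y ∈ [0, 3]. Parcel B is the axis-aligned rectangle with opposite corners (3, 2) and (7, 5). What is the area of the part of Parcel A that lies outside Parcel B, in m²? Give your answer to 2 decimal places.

4.00

|Parcel A∩Parcel B|: x∈[4,6], y∈[2,3] → 2·1 = 2.
|Parcel A| = 6.
|Parcel A ∖ Parcel B| = |Parcel A| − |Parcel A∩Parcel B| = 6 − 2 = 4.00.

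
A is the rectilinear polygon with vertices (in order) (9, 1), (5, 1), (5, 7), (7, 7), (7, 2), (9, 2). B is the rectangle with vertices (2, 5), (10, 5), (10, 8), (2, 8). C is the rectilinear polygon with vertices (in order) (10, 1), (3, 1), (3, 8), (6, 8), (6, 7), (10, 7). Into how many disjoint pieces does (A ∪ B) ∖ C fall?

(A ∪ B) ∖ C splits into 2 disjoint pieces (area 3, area 4).

2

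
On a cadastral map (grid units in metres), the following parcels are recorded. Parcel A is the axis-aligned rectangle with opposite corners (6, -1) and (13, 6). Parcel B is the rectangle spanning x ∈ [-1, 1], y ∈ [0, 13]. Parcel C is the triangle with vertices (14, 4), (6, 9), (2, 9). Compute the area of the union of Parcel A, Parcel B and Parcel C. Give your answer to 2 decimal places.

83.50

By inclusion–exclusion:
Individual areas: |Parcel A| = 49, |Parcel B| = 26, |Parcel C| = 10.
|Parcel A∩Parcel B| = 0 (no overlap).
|Parcel A∩Parcel C| = 1.4958.
|Parcel B∩Parcel C| = 0.
|Parcel A∩Parcel B∩Parcel C| = 0.
|Parcel A ∪ Parcel B ∪ Parcel C| = 85 − 1.4958 + 0 = 83.50.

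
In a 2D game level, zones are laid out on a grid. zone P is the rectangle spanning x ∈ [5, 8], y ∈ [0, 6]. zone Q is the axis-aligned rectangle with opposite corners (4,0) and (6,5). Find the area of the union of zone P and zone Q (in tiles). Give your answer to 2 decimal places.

23.00

By inclusion–exclusion:
Individual areas: |zone P| = 18, |zone Q| = 10.
|zone P∩zone Q|: x∈[5,6], y∈[0,5] → 1·5 = 5.
|zone P ∪ zone Q| = 28 − 5 = 23.00.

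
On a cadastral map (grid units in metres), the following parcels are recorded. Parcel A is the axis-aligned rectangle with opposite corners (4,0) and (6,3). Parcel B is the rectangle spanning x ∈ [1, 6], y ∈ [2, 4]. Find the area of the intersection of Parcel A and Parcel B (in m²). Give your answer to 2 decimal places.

2.00

|Parcel A∩Parcel B|: x∈[4,6], y∈[2,3] → 2·1 = 2.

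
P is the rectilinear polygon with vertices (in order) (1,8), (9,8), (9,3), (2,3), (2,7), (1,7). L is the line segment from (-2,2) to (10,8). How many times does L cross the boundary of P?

The segment meets the boundary at (9,7.5), (2,4).

2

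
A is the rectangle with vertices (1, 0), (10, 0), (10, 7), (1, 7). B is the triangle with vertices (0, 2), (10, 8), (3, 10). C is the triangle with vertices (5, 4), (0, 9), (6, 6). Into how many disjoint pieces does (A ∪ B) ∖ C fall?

1

(A ∪ B) ∖ C is a single connected region.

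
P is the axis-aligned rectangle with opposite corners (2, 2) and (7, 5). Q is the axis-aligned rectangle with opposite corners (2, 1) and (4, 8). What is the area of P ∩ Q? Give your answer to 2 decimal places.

6.00

|P∩Q|: x∈[2,4], y∈[2,5] → 2·3 = 6.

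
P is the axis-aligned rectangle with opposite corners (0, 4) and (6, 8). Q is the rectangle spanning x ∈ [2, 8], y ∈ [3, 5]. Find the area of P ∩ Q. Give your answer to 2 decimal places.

4.00

|P∩Q|: x∈[2,6], y∈[4,5] → 4·1 = 4.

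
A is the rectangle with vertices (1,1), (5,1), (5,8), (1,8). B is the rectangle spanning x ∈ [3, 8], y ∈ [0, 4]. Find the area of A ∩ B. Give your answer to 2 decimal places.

|A∩B|: x∈[3,5], y∈[1,4] → 2·3 = 6.

6.00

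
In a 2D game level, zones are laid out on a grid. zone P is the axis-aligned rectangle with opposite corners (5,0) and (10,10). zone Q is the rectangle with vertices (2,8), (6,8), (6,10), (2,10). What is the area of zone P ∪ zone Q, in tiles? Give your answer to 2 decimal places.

By inclusion–exclusion:
Individual areas: |zone P| = 50, |zone Q| = 8.
|zone P∩zone Q|: x∈[5,6], y∈[8,10] → 1·2 = 2.
|zone P ∪ zone Q| = 58 − 2 = 56.00.

56.00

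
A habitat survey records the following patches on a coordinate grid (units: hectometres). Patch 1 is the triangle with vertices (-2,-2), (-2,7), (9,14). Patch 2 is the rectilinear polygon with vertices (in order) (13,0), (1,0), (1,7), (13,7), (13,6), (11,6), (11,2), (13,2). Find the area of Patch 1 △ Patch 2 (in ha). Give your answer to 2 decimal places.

110.72

|Patch 1| = 49.5, |Patch 2| = 76, |Patch 1∩Patch 2| = 7.3892.
|Patch 1 △ Patch 2| = |Patch 1| + |Patch 2| − 2·|Patch 1∩Patch 2| = 49.5 + 76 − 14.7784 = 110.72.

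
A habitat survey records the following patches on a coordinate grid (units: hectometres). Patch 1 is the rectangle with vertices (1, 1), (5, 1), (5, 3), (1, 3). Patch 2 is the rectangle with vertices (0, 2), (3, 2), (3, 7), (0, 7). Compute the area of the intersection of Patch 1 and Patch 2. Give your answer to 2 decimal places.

2.00

|Patch 1∩Patch 2|: x∈[1,3], y∈[2,3] → 2·1 = 2.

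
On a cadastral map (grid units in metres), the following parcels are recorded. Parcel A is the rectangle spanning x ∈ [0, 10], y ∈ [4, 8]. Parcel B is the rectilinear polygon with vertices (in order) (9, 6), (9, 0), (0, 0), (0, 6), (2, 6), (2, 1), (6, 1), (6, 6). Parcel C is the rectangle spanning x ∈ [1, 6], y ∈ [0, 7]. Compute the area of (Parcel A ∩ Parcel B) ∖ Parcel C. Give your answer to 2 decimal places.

8.00

|Parcel A ∩ Parcel B| = 10.
|(Parcel A ∩ Parcel B) ∩ Parcel C| = 2.
|(Parcel A ∩ Parcel B) ∖ Parcel C| = 10 − 2 = 8.00.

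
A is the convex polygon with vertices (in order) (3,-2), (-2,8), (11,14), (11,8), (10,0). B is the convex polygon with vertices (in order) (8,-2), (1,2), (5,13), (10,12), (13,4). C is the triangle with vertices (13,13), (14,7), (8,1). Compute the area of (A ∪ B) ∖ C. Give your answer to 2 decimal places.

|A ∪ B| = 147.1014.
|(A ∪ B) ∩ C| = 10.052.
|(A ∪ B) ∖ C| = 147.1014 − 10.052 = 137.05.

137.05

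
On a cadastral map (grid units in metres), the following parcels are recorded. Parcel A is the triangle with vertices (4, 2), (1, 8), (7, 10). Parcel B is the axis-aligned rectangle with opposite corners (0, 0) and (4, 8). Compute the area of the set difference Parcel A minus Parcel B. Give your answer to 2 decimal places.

12.00

|Parcel A| = 21, |Parcel A∩Parcel B| = 9.
|Parcel A ∖ Parcel B| = |Parcel A| − |Parcel A∩Parcel B| = 21 − 9 = 12.00.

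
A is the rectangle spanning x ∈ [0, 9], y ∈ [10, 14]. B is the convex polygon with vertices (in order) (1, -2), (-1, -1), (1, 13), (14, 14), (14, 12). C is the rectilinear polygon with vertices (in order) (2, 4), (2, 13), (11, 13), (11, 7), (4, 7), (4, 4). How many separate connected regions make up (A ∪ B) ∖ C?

(A ∪ B) ∖ C is a single connected region.

1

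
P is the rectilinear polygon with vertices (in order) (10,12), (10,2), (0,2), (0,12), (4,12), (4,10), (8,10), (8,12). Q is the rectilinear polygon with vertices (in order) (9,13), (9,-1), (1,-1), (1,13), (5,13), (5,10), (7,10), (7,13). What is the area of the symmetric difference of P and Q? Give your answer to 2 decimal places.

54.00

|P| = 92, |Q| = 106, |P∩Q| = 72.
|P △ Q| = |P| + |Q| − 2·|P∩Q| = 92 + 106 − 144 = 54.00.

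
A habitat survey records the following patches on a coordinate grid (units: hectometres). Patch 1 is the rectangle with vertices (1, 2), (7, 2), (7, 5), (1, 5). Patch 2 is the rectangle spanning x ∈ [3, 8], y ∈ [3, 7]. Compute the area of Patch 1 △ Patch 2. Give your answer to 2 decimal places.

|Patch 1∩Patch 2|: x∈[3,7], y∈[3,5] → 4·2 = 8.
|Patch 1 △ Patch 2| = |Patch 1| + |Patch 2| − 2·|Patch 1∩Patch 2| = 18 + 20 − 16 = 22.00.

22.00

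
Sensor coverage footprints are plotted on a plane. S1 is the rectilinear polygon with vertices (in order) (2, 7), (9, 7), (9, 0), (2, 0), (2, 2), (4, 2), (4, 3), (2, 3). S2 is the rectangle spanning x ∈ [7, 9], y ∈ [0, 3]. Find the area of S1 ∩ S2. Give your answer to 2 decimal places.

The intersection is the polygon with vertices (9,0), (7,0), (7,3), (9,3).
By the shoelace formula its area is 6.00.

6.00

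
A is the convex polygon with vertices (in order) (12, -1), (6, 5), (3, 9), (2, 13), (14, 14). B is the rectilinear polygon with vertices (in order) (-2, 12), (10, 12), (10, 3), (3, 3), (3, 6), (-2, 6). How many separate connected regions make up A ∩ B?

A ∩ B is a single connected region.

1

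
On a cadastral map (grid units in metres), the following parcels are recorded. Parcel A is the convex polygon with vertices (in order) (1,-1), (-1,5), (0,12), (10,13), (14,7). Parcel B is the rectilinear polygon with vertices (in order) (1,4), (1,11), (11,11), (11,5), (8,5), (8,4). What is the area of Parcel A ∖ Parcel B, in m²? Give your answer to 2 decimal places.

63.52

|Parcel A| = 130.5, |Parcel A∩Parcel B| = 66.9808.
|Parcel A ∖ Parcel B| = |Parcel A| − |Parcel A∩Parcel B| = 130.5 − 66.9808 = 63.52.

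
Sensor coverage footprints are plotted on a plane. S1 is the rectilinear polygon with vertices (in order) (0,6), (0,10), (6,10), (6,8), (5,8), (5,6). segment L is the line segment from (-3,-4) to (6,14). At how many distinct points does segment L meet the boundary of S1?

2

The segment meets the boundary at (4,10), (2,6).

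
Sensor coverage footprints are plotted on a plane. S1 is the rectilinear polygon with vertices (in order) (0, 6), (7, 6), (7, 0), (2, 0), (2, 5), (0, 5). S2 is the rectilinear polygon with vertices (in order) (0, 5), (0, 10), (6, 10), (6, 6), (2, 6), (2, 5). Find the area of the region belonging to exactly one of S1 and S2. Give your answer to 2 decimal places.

|S1| = 32, |S2| = 26, |S1∩S2| = 2.
|S1 △ S2| = |S1| + |S2| − 2·|S1∩S2| = 32 + 26 − 4 = 54.00.

54.00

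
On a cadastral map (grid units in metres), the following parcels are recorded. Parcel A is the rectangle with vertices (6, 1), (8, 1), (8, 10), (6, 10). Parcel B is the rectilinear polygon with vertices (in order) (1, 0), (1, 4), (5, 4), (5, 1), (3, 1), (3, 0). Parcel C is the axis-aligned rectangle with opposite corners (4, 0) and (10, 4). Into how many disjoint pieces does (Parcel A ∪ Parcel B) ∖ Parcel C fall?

2

(Parcel A ∪ Parcel B) ∖ Parcel C splits into 2 disjoint pieces (area 12, area 11).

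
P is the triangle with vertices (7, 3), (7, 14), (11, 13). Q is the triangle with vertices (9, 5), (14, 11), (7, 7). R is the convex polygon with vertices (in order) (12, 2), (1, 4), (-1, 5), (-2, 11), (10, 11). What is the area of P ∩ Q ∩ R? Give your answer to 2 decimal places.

The intersection is the polygon with vertices (7,7), (9.074,8.185), (8.143,5.857).
By the shoelace formula its area is 1.86.

1.86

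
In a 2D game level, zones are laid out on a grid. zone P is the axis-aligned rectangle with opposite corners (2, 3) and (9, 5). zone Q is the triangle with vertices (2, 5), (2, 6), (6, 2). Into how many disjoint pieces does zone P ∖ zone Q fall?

2

zone P ∖ zone Q splits into 2 disjoint pieces (area 10, area 2.6667).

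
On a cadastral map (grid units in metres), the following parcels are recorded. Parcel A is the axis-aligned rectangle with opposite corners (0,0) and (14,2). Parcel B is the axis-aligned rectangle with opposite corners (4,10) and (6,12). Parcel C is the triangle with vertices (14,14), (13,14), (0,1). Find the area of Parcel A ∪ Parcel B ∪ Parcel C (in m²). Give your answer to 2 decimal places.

By inclusion–exclusion:
Individual areas: |Parcel A| = 28, |Parcel B| = 4, |Parcel C| = 6.5.
|Parcel A∩Parcel B| = 0 (no overlap).
|Parcel A∩Parcel C| = 0.0385.
|Parcel B∩Parcel C| = 0.
|Parcel A∩Parcel B∩Parcel C| = 0.
|Parcel A ∪ Parcel B ∪ Parcel C| = 38.5 − 0.0385 + 0 = 38.46.

38.46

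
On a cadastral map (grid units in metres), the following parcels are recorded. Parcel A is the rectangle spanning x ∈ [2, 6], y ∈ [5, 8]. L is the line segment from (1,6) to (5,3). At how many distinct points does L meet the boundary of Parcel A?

The segment meets the boundary at (2,5.25), (2.333,5).

2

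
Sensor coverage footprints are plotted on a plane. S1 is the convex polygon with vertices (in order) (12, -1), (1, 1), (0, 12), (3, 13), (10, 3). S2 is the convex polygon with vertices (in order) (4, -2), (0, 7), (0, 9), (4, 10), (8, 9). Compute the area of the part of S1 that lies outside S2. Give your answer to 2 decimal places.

43.52

|S1| = 89, |S1∩S2| = 45.4789.
|S1 ∖ S2| = |S1| − |S1∩S2| = 89 − 45.4789 = 43.52.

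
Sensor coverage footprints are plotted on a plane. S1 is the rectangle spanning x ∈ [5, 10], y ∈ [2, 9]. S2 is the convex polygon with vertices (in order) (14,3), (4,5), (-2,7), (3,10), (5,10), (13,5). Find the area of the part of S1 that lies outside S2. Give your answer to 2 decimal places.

|S1| = 35, |S1∩S2| = 19.8875.
|S1 ∖ S2| = |S1| − |S1∩S2| = 35 − 19.8875 = 15.11.

15.11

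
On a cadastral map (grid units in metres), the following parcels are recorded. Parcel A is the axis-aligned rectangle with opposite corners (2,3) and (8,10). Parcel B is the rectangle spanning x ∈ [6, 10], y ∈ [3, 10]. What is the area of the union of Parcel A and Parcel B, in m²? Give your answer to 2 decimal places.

56.00

By inclusion–exclusion:
Individual areas: |Parcel A| = 42, |Parcel B| = 28.
|Parcel A∩Parcel B|: x∈[6,8], y∈[3,10] → 2·7 = 14.
|Parcel A ∪ Parcel B| = 70 − 14 = 56.00.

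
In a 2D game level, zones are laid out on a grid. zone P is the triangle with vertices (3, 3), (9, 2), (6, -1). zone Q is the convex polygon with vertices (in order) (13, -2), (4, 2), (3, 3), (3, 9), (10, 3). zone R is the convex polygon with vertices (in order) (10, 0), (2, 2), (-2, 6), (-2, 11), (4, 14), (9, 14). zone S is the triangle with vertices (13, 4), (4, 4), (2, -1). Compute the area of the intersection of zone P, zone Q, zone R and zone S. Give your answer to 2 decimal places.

The intersection is the polygon with vertices (4,2), (3.429,2.571), (3.562,2.906), (8.707,2.049), (6.326,0.966).
By the shoelace formula its area is 4.77.

4.77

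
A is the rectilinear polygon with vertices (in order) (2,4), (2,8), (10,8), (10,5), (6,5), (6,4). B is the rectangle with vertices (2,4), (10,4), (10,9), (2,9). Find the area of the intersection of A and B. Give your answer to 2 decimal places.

The intersection is the polygon with vertices (2,8), (10,8), (10,5), (6,5), (6,4), (2,4).
By the shoelace formula its area is 28.00.

28.00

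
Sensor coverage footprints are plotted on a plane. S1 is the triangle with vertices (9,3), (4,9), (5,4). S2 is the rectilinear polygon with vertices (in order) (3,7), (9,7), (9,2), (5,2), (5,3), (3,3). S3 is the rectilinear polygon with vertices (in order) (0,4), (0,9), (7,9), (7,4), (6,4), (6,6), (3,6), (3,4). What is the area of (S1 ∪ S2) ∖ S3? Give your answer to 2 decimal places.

22.00

|S1 ∪ S2| = 29.2667.
|(S1 ∪ S2) ∩ S3| = 7.2667.
|(S1 ∪ S2) ∖ S3| = 29.2667 − 7.2667 = 22.00.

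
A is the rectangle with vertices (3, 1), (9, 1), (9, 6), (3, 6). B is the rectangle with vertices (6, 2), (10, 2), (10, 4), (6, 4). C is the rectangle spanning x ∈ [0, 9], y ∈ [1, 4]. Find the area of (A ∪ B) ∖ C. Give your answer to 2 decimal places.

|A ∪ B| = 32.
|(A ∪ B) ∩ C| = 18.
|(A ∪ B) ∖ C| = 32 − 18 = 14.00.

14.00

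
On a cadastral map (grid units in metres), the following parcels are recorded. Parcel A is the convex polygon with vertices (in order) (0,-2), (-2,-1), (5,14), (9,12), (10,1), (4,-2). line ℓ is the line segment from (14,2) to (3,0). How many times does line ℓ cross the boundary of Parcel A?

The segment meets the boundary at (9.976,1.268).

1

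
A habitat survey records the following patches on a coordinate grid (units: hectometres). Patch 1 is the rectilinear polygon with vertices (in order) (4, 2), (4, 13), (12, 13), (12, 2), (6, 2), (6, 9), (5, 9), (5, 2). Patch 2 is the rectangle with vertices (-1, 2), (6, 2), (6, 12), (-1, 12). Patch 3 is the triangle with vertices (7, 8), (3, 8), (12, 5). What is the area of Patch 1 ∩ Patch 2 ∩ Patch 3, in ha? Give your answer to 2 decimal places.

0.50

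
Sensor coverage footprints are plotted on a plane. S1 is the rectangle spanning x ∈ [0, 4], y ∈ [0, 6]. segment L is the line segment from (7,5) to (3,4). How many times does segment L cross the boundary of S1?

1

The segment meets the boundary at (4,4.25).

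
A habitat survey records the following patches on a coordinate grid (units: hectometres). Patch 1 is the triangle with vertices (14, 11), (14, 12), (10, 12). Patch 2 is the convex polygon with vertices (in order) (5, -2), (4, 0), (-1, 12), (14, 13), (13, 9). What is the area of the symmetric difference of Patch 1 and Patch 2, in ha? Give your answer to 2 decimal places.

118.19

|Patch 1| = 2, |Patch 2| = 119.5, |Patch 1∩Patch 2| = 1.6544.
|Patch 1 △ Patch 2| = |Patch 1| + |Patch 2| − 2·|Patch 1∩Patch 2| = 2 + 119.5 − 3.3088 = 118.19.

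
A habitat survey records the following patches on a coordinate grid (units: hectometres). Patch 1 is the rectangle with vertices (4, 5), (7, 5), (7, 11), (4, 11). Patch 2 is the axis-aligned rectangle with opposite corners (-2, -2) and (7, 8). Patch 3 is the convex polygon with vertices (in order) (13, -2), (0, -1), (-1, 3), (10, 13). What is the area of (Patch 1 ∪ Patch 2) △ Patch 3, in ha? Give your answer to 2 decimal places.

|Patch 1 ∪ Patch 2| = 99.
|(Patch 1 ∪ Patch 2) ∩ Patch 3| = 60.9755.
|(Patch 1 ∪ Patch 2) △ Patch 3| = 99 + 123 − 121.951 = 100.05.

100.05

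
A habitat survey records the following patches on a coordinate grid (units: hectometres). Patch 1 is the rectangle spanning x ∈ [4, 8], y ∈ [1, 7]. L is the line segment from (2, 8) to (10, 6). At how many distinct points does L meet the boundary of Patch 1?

The segment meets the boundary at (8,6.5), (6,7).

2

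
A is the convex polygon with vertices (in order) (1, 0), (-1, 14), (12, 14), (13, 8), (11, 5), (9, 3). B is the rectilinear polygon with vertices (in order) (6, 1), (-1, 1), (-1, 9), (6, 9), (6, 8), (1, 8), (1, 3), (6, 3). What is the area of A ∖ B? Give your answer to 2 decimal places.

|A| = 146, |A∩B| = 19.6935.
|A ∖ B| = |A| − |A∩B| = 146 − 19.6935 = 126.31.

126.31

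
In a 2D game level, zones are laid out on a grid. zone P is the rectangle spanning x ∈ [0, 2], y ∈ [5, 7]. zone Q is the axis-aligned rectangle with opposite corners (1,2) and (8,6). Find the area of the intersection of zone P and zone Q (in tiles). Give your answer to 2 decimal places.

|zone P∩zone Q|: x∈[1,2], y∈[5,6] → 1·1 = 1.

1.00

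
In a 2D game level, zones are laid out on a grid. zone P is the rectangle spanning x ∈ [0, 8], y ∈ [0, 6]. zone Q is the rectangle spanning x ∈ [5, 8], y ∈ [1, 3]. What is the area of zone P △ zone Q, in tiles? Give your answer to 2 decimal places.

|zone P∩zone Q|: x∈[5,8], y∈[1,3] → 3·2 = 6.
|zone P △ zone Q| = |zone P| + |zone Q| − 2·|zone P∩zone Q| = 48 + 6 − 12 = 42.00.

42.00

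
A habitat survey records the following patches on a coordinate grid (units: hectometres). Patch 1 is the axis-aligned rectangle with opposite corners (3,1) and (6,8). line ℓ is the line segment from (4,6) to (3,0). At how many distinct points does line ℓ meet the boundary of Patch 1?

1

The segment meets the boundary at (3.167,1).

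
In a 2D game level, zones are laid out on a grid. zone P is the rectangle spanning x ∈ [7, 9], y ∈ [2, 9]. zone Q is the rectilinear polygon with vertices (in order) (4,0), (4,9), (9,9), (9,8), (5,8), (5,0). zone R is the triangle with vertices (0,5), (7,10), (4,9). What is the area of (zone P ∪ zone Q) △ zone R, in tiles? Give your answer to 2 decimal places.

|zone P ∪ zone Q| = 25.
|(zone P ∪ zone Q) ∩ zone R| = 0.9143.
|(zone P ∪ zone Q) △ zone R| = 25 + 4 − 1.8286 = 27.17.

27.17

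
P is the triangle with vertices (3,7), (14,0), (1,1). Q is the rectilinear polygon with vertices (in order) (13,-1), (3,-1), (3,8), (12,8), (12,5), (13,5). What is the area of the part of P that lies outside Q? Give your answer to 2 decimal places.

6.43

|P| = 40, |P∩Q| = 33.5664.
|P ∖ Q| = |P| − |P∩Q| = 40 − 33.5664 = 6.43.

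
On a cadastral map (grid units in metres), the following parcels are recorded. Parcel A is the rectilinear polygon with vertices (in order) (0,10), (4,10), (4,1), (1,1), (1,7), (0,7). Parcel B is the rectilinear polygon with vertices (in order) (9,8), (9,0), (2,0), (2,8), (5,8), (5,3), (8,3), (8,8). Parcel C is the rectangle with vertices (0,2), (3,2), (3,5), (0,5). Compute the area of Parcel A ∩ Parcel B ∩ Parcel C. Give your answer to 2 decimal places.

The intersection is the polygon with vertices (2,5), (3,5), (3,2), (2,2).
By the shoelace formula its area is 3.00.

3.00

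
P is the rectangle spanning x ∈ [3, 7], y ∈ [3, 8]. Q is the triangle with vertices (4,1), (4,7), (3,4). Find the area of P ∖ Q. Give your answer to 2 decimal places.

17.67

|P| = 20, |P∩Q| = 2.3333.
|P ∖ Q| = |P| − |P∩Q| = 20 − 2.3333 = 17.67.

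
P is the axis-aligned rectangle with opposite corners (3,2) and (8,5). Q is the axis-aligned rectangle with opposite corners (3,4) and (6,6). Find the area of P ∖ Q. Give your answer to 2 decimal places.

12.00

|P∩Q|: x∈[3,6], y∈[4,5] → 3·1 = 3.
|P| = 15.
|P ∖ Q| = |P| − |P∩Q| = 15 − 3 = 12.00.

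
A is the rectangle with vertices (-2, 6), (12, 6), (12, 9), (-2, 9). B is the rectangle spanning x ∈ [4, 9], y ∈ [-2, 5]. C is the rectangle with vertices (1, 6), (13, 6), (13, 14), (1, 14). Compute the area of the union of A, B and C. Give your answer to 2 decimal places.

140.00

By inclusion–exclusion:
Individual areas: |A| = 42, |B| = 35, |C| = 96.
|A∩B| = 0 (no overlap).
|A∩C|: x∈[1,12], y∈[6,9] → 11·3 = 33.
|B∩C| = 0 (no overlap).
|A∩B∩C| = 0.
|A ∪ B ∪ C| = 173 − 33 + 0 = 140.00.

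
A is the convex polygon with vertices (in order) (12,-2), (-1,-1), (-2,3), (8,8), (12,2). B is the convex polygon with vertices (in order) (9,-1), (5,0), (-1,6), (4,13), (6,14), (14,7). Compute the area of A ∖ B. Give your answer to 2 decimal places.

|A| = 93.5, |A∩B| = 54.1559.
|A ∖ B| = |A| − |A∩B| = 93.5 − 54.1559 = 39.34.

39.34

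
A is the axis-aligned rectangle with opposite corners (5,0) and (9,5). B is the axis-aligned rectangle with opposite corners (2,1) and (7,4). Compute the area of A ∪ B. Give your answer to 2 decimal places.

29.00

By inclusion–exclusion:
Individual areas: |A| = 20, |B| = 15.
|A∩B|: x∈[5,7], y∈[1,4] → 2·3 = 6.
|A ∪ B| = 35 − 6 = 29.00.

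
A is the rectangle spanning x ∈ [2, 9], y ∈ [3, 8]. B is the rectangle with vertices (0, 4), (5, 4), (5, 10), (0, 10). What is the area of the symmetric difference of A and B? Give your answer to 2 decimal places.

|A∩B|: x∈[2,5], y∈[4,8] → 3·4 = 12.
|A △ B| = |A| + |B| − 2·|A∩B| = 35 + 30 − 24 = 41.00.

41.00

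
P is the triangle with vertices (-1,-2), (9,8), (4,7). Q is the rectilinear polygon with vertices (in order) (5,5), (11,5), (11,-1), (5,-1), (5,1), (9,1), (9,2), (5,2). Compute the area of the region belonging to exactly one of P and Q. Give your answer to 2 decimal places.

51.00

|P| = 20, |Q| = 32, |P∩Q| = 0.5.
|P △ Q| = |P| + |Q| − 2·|P∩Q| = 20 + 32 − 1 = 51.00.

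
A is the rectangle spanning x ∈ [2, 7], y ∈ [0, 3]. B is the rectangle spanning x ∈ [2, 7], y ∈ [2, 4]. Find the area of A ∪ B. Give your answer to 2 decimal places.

20.00

By inclusion–exclusion:
Individual areas: |A| = 15, |B| = 10.
|A∩B|: x∈[2,7], y∈[2,3] → 5·1 = 5.
|A ∪ B| = 25 − 5 = 20.00.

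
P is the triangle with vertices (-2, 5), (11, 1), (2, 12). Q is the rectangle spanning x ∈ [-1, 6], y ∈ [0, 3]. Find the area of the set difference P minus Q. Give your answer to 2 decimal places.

|P| = 53.5, |P∩Q| = 0.3462.
|P ∖ Q| = |P| − |P∩Q| = 53.5 − 0.3462 = 53.15.

53.15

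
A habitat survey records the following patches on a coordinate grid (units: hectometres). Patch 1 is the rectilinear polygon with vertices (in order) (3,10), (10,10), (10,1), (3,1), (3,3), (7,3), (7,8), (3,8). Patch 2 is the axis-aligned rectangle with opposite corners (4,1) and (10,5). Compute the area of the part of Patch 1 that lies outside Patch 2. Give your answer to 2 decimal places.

25.00

|Patch 1| = 43, |Patch 1∩Patch 2| = 18.
|Patch 1 ∖ Patch 2| = |Patch 1| − |Patch 1∩Patch 2| = 43 − 18 = 25.00.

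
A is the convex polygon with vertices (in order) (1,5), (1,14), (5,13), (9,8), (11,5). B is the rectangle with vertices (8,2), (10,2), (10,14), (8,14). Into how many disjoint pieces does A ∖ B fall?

2

A ∖ B splits into 2 disjoint pieces (area 52.375, area 0.75).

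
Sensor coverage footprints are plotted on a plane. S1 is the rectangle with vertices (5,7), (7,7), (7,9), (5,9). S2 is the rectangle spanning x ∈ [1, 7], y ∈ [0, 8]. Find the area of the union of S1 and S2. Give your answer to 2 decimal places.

By inclusion–exclusion:
Individual areas: |S1| = 4, |S2| = 48.
|S1∩S2|: x∈[5,7], y∈[7,8] → 2·1 = 2.
|S1 ∪ S2| = 52 − 2 = 50.00.

50.00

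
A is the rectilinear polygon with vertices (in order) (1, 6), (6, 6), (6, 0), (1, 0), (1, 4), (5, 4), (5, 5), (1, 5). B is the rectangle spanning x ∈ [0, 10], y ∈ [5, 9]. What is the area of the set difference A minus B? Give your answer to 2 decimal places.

|A| = 26, |A∩B| = 5.
|A ∖ B| = |A| − |A∩B| = 26 − 5 = 21.00.

21.00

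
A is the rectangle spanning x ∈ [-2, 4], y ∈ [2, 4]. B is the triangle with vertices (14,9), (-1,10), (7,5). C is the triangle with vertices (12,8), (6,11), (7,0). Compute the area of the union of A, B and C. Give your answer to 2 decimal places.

By inclusion–exclusion:
Individual areas: |A| = 12, |B| = 33.5, |C| = 31.5.
|A∩B| = 0.
|A∩C| = 0.
|B∩C| = 15.7587.
|A∩B∩C| = 0.
|A ∪ B ∪ C| = 77 − 15.7587 + 0 = 61.24.

61.24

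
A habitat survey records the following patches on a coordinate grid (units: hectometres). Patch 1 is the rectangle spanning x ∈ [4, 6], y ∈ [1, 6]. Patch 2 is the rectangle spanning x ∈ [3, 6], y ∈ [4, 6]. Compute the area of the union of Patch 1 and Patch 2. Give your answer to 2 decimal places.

12.00

By inclusion–exclusion:
Individual areas: |Patch 1| = 10, |Patch 2| = 6.
|Patch 1∩Patch 2|: x∈[4,6], y∈[4,6] → 2·2 = 4.
|Patch 1 ∪ Patch 2| = 16 − 4 = 12.00.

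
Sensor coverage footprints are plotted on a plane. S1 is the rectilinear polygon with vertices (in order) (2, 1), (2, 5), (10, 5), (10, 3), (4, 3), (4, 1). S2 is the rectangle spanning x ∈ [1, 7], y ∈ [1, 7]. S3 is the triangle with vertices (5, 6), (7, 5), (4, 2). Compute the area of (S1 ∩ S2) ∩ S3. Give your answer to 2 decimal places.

3.00

|S1 ∩ S2| = 14.
|(S1 ∩ S2) ∩ S3| = 3.00.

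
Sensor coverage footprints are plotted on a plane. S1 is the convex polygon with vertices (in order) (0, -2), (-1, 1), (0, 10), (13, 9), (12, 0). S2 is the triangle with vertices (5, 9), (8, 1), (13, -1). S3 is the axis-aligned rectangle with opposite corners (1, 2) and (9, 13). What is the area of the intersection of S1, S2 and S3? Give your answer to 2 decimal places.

The intersection is the polygon with vertices (5,9), (9,4), (9,2), (7.625,2).
By the shoelace formula its area is 8.81.

8.81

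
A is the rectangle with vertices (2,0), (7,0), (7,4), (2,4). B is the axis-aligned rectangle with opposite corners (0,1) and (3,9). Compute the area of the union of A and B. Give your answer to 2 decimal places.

By inclusion–exclusion:
Individual areas: |A| = 20, |B| = 24.
|A∩B|: x∈[2,3], y∈[1,4] → 1·3 = 3.
|A ∪ B| = 44 − 3 = 41.00.

41.00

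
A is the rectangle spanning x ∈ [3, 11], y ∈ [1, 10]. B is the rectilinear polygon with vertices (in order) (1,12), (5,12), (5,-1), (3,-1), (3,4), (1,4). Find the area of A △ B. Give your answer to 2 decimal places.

|A| = 72, |B| = 42, |A∩B| = 18.
|A △ B| = |A| + |B| − 2·|A∩B| = 72 + 42 − 36 = 78.00.

78.00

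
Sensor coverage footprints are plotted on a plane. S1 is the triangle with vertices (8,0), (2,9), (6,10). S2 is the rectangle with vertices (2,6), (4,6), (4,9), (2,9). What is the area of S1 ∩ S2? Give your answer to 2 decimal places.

3.00

The intersection is the polygon with vertices (2,9), (4,9), (4,6).
By the shoelace formula its area is 3.00.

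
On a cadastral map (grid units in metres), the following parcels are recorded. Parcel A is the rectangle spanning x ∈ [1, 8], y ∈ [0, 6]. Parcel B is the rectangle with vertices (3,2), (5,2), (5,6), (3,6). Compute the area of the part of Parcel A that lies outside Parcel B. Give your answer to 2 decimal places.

|Parcel A∩Parcel B|: x∈[3,5], y∈[2,6] → 2·4 = 8.
|Parcel A| = 42.
|Parcel A ∖ Parcel B| = |Parcel A| − |Parcel A∩Parcel B| = 42 − 8 = 34.00.

34.00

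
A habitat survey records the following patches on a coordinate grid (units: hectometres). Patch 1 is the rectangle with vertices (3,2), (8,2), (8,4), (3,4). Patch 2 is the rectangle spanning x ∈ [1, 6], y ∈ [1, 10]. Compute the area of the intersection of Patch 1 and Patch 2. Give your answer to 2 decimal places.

6.00

|Patch 1∩Patch 2|: x∈[3,6], y∈[2,4] → 3·2 = 6.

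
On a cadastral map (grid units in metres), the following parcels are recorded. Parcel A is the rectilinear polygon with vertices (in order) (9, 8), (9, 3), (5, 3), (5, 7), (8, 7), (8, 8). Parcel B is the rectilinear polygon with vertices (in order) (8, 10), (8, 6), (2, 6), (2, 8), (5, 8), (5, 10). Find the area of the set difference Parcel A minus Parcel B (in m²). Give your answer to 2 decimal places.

|Parcel A| = 17, |Parcel A∩Parcel B| = 3.
|Parcel A ∖ Parcel B| = |Parcel A| − |Parcel A∩Parcel B| = 17 − 3 = 14.00.

14.00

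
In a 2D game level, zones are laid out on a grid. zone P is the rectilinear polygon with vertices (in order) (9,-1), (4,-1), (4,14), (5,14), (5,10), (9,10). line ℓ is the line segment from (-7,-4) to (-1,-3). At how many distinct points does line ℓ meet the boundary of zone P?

0

The segment lies entirely outside zone P and never meets its boundary.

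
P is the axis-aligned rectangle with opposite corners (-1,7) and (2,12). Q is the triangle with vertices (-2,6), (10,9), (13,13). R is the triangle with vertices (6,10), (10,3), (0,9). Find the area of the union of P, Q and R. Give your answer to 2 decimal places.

49.35

By inclusion–exclusion:
Individual areas: |P| = 15, |Q| = 19.5, |R| = 23.
|P∩Q| = 0.8048.
|P∩R| = 1.5333.
|Q∩R| = 5.8096.
|P∩Q∩R| = 0.0021.
|P ∪ Q ∪ R| = 57.5 − 8.1477 + 0.0021 = 49.35.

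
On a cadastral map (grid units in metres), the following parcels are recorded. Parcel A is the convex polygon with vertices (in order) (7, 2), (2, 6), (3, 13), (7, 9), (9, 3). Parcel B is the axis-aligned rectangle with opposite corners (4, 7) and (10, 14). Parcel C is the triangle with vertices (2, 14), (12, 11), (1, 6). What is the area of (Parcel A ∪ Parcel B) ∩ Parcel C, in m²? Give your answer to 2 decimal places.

30.83

The region (Parcel A ∪ Parcel B) ∩ Parcel C is the polygon with vertices (3,13), (4,12), (4,13.4), (10,11.6), (10,10.091), (2.069,6.486).
By the shoelace formula its area is 30.83.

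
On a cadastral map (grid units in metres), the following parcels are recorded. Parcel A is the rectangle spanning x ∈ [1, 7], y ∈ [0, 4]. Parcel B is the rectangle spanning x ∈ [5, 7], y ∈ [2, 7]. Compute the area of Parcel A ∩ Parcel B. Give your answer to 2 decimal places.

4.00

|Parcel A∩Parcel B|: x∈[5,7], y∈[2,4] → 2·2 = 4.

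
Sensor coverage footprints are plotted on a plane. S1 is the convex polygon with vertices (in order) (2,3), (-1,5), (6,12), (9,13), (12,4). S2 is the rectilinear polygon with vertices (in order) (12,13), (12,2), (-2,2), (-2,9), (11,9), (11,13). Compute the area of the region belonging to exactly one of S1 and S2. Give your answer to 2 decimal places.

|S1| = 75.5, |S2| = 102, |S1∩S2| = 57.8333.
|S1 △ S2| = |S1| + |S2| − 2·|S1∩S2| = 75.5 + 102 − 115.6667 = 61.83.

61.83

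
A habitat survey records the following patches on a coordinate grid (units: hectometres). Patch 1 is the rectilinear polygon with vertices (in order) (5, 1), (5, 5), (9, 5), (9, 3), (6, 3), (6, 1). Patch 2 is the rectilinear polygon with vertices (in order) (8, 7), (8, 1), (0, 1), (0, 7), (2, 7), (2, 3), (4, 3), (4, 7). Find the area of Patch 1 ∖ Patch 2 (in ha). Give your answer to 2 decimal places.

2.00

|Patch 1| = 10, |Patch 1∩Patch 2| = 8.
|Patch 1 ∖ Patch 2| = |Patch 1| − |Patch 1∩Patch 2| = 10 − 8 = 2.00.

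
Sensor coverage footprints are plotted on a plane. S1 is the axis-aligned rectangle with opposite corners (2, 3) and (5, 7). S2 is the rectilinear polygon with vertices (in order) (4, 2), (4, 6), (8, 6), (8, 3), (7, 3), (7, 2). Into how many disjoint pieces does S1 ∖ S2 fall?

S1 ∖ S2 is a single connected region.

1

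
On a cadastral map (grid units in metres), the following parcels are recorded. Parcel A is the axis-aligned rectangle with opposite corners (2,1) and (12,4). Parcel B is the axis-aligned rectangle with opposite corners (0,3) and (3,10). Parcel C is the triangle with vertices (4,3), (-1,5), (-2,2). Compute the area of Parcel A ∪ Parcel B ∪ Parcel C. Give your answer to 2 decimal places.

54.97

By inclusion–exclusion:
Individual areas: |Parcel A| = 30, |Parcel B| = 21, |Parcel C| = 8.5.
|Parcel A∩Parcel B|: x∈[2,3], y∈[3,4] → 1·1 = 1.
|Parcel A∩Parcel C| = 1.1333.
|Parcel B∩Parcel C| = 3.
|Parcel A∩Parcel B∩Parcel C| = 0.6.
|Parcel A ∪ Parcel B ∪ Parcel C| = 59.5 − 5.1333 + 0.6 = 54.97.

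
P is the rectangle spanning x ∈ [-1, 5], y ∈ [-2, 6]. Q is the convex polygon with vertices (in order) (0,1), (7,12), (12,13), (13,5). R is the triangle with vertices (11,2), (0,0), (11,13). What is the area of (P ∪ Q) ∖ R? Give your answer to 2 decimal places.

|P ∪ Q| = 112.8007.
|(P ∪ Q) ∩ R| = 48.4377.
|(P ∪ Q) ∖ R| = 112.8007 − 48.4377 = 64.36.

64.36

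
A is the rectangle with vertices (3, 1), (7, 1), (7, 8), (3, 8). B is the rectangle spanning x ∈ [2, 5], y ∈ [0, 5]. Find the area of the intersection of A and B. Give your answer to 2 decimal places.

8.00

|A∩B|: x∈[3,5], y∈[1,5] → 2·4 = 8.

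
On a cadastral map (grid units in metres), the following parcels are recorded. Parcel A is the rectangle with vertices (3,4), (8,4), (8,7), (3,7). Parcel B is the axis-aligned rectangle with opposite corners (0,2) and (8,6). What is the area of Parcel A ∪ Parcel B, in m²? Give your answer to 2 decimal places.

37.00

By inclusion–exclusion:
Individual areas: |Parcel A| = 15, |Parcel B| = 32.
|Parcel A∩Parcel B|: x∈[3,8], y∈[4,6] → 5·2 = 10.
|Parcel A ∪ Parcel B| = 47 − 10 = 37.00.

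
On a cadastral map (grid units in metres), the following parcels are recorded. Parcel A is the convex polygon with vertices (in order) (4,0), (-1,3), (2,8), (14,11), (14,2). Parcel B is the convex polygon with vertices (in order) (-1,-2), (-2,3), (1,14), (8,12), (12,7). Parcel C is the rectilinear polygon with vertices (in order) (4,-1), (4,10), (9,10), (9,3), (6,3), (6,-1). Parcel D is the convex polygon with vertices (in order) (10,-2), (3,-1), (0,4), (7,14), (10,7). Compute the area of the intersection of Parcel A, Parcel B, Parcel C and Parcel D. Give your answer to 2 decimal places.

The intersection is the polygon with vertices (9,4.923), (6.222,3), (6,3), (6,2.846), (4,1.462), (4,8.5), (8.839,9.71), (9,9.333).
By the shoelace formula its area is 29.61.

29.61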